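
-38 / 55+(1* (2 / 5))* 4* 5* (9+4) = 5682 / 55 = 103.31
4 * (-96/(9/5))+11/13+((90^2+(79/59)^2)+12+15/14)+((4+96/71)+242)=1099760696987/134944446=8149.73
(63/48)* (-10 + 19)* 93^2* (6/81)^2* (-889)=-5980303/12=-498358.58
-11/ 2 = -5.50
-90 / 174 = -15 / 29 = -0.52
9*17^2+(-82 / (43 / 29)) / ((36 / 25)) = 1983449 / 774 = 2562.60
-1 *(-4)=4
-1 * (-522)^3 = 142236648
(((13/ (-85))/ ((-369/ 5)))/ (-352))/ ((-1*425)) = 13/ 938440800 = 0.00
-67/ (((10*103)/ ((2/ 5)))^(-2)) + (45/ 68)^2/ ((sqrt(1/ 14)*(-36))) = -444251875 - 225*sqrt(14)/ 18496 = -444251875.05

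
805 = 805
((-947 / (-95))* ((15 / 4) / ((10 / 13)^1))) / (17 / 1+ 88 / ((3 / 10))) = 110799 / 707560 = 0.16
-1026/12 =-171/2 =-85.50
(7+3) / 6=5 / 3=1.67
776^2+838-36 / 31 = 18693398 / 31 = 603012.84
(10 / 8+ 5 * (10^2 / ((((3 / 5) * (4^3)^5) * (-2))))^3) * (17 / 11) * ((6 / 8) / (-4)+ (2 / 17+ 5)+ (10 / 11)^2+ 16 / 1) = 3739629426822060758356015130098835 / 88975702383597421878099654475776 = 42.03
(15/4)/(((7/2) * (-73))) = -15/1022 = -0.01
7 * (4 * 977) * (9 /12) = 20517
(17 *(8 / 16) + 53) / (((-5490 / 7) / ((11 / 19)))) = -3157 / 69540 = -0.05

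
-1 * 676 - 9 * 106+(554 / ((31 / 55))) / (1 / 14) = 376050 / 31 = 12130.65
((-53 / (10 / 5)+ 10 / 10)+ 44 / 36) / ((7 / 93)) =-322.55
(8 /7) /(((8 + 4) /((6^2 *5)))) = 120 /7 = 17.14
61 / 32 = 1.91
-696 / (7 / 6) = -4176 / 7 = -596.57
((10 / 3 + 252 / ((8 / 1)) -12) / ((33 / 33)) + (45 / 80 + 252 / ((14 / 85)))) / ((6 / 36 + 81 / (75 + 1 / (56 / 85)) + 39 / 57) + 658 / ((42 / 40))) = 6070546645 / 2456425192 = 2.47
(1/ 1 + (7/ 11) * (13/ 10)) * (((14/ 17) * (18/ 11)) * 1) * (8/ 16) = 1.23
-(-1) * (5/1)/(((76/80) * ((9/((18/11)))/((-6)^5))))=-1555200/209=-7441.15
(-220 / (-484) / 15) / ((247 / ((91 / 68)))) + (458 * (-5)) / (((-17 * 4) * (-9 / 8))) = -225227 / 7524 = -29.93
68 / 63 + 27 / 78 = 2335 / 1638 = 1.43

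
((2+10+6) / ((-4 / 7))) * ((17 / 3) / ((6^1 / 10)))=-595 / 2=-297.50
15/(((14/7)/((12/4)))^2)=135/4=33.75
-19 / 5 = -3.80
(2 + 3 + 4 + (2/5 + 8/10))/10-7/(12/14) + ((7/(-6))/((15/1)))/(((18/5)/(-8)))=-14122/2025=-6.97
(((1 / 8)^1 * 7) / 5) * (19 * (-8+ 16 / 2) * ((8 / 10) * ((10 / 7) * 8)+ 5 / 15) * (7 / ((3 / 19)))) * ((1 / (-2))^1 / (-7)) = 0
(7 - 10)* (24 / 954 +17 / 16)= -3.26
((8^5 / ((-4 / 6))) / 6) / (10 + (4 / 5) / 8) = -81920 / 101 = -811.09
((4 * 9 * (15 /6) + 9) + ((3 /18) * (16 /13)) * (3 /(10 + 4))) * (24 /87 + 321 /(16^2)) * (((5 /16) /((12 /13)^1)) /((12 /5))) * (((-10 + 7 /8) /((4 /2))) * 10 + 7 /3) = -925.25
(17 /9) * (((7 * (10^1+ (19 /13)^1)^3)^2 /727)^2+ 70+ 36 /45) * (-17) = -415427487878562107367204133038839 /554117113426489220205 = -749710625809.20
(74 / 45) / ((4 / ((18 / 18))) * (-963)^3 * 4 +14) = -37 / 321500284605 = -0.00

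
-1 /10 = -0.10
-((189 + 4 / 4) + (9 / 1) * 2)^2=-43264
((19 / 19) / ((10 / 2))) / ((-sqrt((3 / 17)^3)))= -17 * sqrt(51) / 45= -2.70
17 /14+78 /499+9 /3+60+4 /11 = 4974567 /76846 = 64.73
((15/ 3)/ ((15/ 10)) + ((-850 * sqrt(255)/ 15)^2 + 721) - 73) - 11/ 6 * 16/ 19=46710538/ 57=819483.12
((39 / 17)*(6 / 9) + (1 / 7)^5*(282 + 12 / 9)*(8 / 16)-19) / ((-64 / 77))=41161483 / 1959216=21.01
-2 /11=-0.18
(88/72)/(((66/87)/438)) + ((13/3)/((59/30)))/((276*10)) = 3830363/5428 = 705.67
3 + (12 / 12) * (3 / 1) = 6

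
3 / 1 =3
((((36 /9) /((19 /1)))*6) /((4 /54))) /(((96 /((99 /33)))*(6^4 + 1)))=81 /197144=0.00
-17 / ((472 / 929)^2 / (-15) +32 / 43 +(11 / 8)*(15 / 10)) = -151411913040 / 24844707173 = -6.09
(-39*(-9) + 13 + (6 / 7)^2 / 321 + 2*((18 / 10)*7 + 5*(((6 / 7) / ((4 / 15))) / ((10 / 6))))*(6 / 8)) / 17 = 41667859 / 1782620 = 23.37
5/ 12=0.42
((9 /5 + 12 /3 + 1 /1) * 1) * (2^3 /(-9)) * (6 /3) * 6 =-1088 /15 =-72.53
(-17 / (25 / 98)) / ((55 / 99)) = -14994 / 125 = -119.95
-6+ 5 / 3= -13 / 3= -4.33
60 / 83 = 0.72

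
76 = 76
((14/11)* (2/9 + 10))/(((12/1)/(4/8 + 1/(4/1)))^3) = 161/50688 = 0.00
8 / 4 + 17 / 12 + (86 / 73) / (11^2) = 3.43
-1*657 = -657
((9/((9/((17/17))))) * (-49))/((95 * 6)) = -49/570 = -0.09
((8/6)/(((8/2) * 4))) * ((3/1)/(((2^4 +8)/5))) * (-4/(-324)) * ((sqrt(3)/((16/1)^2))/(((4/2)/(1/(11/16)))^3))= 5 * sqrt(3)/5174928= 0.00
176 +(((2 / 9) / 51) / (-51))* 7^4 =4115182 / 23409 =175.79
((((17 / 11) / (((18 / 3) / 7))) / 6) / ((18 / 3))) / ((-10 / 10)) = -0.05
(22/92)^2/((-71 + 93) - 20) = 0.03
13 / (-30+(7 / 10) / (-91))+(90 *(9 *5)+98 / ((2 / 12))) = 18091148 / 3901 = 4637.57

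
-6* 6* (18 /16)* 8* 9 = -2916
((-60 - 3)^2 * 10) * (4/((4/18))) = 714420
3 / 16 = 0.19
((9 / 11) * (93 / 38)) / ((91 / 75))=62775 / 38038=1.65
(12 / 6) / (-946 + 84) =-1 / 431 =-0.00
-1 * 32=-32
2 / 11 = 0.18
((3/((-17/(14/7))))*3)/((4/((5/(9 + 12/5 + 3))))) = -25/272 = -0.09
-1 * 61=-61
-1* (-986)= 986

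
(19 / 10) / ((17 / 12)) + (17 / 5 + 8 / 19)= 8337 / 1615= 5.16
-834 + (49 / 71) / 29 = -1717157 / 2059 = -833.98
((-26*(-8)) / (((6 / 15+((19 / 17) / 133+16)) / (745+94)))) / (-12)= -1996820 / 2253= -886.29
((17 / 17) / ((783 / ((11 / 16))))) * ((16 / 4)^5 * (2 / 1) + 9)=22627 / 12528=1.81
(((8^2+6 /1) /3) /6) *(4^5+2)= 3990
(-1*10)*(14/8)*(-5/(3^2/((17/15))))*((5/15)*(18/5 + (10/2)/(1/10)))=15946/81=196.86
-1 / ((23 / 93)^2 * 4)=-8649 / 2116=-4.09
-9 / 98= -0.09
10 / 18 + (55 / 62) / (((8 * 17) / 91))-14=-12.85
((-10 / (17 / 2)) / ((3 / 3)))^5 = -3200000 / 1419857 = -2.25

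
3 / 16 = 0.19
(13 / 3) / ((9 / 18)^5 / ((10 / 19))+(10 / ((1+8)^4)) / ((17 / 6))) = 51554880 / 712801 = 72.33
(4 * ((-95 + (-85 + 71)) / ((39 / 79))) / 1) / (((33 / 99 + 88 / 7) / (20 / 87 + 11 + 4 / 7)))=-247549028 / 306501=-807.66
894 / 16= 447 / 8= 55.88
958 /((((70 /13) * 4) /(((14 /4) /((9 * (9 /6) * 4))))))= 6227 /2160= 2.88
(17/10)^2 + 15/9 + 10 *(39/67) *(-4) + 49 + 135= 3321989/20100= 165.27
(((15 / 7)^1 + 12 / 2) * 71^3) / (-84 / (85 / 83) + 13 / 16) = -1460276880 / 40691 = -35886.97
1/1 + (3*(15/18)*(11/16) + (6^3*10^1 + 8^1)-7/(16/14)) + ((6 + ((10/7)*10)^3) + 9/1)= 55923221/10976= 5095.05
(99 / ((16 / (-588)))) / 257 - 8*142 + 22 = -1159745 / 1028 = -1128.16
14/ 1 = 14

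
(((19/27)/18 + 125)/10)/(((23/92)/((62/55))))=3767678/66825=56.38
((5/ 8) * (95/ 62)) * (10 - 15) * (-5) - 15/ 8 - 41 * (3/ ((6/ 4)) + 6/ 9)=-129853/ 1488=-87.27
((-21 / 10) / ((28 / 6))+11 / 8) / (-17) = -37 / 680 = -0.05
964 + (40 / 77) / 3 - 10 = 220414 / 231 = 954.17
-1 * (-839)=839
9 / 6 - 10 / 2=-7 / 2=-3.50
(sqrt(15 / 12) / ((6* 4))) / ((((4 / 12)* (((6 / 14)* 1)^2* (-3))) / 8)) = -49* sqrt(5) / 54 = -2.03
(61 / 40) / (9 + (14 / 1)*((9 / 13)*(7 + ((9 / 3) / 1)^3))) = 793 / 176040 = 0.00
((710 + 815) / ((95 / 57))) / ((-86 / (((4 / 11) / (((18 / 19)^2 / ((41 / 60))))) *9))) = -902861 / 34056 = -26.51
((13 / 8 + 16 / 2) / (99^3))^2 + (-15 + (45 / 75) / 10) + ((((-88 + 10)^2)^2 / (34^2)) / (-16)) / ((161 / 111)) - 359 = -1015828037054547608071 / 579254609870798400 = -1753.68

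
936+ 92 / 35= 32852 / 35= 938.63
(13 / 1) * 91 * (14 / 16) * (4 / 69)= 8281 / 138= 60.01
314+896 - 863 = 347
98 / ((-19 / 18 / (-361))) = 33516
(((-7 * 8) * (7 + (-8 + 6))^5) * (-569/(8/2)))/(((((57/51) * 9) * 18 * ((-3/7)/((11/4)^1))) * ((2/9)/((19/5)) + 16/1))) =-16292959375/296568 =-54938.36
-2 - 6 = -8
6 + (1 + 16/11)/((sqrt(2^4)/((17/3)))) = 417/44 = 9.48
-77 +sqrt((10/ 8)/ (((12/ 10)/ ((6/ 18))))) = -77 +5* sqrt(2)/ 12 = -76.41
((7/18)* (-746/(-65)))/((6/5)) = 2611/702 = 3.72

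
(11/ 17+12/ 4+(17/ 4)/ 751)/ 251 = 186537/ 12818068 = 0.01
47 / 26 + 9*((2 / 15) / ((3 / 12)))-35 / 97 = 78773 / 12610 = 6.25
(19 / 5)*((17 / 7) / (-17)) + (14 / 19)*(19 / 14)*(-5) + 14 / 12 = -919 / 210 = -4.38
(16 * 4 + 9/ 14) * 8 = 3620/ 7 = 517.14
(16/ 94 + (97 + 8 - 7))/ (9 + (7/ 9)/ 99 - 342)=-2055537/ 6972356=-0.29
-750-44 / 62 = -23272 / 31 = -750.71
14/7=2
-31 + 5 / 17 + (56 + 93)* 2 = 4544 / 17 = 267.29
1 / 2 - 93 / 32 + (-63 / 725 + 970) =22446159 / 23200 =967.51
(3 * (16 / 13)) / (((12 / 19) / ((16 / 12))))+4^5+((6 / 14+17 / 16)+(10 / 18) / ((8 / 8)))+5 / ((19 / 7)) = 257860361 / 248976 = 1035.68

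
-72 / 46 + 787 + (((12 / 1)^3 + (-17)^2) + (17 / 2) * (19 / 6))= 780901 / 276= 2829.35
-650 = -650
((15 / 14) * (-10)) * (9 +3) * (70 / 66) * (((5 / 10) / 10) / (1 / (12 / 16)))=-225 / 44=-5.11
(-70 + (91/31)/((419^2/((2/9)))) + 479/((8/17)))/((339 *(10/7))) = 1.96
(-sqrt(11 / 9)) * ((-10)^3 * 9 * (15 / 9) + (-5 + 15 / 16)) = 240065 * sqrt(11) / 48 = 16587.62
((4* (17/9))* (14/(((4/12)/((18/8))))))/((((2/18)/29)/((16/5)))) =2981664/5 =596332.80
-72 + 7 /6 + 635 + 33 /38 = 32207 /57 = 565.04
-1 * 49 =-49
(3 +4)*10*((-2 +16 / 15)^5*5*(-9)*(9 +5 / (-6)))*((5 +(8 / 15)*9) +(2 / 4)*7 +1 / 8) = 4127597516 / 16875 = 244598.37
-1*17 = -17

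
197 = 197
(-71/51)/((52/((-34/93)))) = 71/7254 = 0.01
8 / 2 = 4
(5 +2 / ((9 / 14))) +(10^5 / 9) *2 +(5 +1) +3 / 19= 1267480 / 57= 22236.49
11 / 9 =1.22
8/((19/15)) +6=234/19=12.32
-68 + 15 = -53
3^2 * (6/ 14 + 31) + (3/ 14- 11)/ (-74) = 293191/ 1036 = 283.00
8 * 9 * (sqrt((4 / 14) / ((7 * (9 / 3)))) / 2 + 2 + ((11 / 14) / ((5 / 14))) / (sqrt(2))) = 12 * sqrt(6) / 7 + 396 * sqrt(2) / 5 + 144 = 260.20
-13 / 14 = -0.93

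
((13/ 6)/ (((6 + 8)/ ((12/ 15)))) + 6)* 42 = 1286/ 5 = 257.20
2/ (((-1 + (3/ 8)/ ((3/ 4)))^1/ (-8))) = 32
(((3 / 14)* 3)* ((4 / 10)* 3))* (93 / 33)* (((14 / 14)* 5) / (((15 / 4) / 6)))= 17.39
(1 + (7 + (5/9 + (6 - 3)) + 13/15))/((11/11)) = 559/45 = 12.42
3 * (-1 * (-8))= 24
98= 98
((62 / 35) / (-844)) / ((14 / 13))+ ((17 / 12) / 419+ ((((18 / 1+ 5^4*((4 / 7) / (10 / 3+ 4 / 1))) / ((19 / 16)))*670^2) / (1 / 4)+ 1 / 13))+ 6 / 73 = 100857980.75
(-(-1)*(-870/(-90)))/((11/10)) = 290/33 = 8.79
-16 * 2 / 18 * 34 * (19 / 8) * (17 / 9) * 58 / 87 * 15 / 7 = -219640 / 567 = -387.37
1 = 1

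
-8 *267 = -2136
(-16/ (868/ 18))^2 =5184/ 47089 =0.11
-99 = -99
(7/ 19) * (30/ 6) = 35/ 19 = 1.84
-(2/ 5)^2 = -4/ 25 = -0.16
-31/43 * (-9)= 279/43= 6.49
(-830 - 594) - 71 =-1495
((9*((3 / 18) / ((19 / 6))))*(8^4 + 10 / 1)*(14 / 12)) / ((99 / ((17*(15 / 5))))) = 244307 / 209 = 1168.93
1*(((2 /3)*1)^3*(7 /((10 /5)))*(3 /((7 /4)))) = 16 /9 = 1.78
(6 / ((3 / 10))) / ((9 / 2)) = 40 / 9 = 4.44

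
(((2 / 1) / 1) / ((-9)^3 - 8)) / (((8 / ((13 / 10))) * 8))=-13 / 235840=-0.00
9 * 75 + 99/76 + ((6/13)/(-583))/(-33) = 4285083383/6336044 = 676.30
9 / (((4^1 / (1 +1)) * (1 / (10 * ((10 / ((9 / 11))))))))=550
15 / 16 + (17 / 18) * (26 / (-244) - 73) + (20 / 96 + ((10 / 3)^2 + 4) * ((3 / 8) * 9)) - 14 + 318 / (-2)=-556025 / 2928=-189.90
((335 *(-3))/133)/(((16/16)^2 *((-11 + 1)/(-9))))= -1809/266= -6.80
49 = 49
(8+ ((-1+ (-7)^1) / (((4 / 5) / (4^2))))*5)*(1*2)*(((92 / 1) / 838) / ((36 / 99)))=-200376 / 419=-478.22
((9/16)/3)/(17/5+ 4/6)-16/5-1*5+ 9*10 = 399409/4880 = 81.85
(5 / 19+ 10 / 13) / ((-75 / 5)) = -17 / 247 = -0.07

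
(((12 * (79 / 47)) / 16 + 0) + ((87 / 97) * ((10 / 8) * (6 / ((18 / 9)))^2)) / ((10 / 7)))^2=92163852225 / 1330206784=69.29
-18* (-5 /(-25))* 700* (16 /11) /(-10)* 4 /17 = 16128 /187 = 86.25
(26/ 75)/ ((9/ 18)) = 52/ 75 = 0.69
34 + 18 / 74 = 34.24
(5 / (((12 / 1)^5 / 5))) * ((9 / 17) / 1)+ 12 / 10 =2820221 / 2350080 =1.20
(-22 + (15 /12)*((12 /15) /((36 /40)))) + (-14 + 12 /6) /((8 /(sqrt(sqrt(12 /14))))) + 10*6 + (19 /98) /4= -3*6^(1 /4)*7^(3 /4) /14 + 138155 /3528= 37.72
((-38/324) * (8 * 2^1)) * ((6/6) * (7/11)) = -1064/891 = -1.19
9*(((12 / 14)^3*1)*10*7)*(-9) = -174960 / 49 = -3570.61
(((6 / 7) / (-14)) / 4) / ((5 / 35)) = -3 / 28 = -0.11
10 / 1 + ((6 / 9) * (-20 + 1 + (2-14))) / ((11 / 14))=-538 / 33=-16.30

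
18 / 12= 3 / 2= 1.50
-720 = -720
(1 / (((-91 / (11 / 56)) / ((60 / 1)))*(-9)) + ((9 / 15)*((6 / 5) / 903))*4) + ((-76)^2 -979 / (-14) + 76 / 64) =192190605407 / 32869200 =5847.13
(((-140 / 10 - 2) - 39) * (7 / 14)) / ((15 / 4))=-22 / 3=-7.33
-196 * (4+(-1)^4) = -980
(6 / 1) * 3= 18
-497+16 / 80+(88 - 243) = -3259 / 5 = -651.80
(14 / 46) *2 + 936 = 21542 / 23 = 936.61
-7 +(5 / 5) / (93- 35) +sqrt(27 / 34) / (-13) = -405 / 58- 3* sqrt(102) / 442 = -7.05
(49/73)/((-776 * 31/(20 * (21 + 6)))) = -6615/439022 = -0.02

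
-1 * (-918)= 918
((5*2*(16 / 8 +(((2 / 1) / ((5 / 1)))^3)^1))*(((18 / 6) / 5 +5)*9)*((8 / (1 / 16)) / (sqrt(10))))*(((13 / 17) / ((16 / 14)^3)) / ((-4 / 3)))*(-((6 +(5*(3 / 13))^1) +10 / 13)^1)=861356349*sqrt(10) / 21250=128181.08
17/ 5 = 3.40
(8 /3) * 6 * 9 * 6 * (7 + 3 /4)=6696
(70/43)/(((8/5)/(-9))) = -1575/172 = -9.16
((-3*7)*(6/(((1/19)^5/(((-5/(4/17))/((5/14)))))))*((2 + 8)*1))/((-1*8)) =-23204142753.75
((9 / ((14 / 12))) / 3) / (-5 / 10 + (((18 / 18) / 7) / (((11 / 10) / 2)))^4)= -180787068 / 34833041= -5.19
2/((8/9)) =9/4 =2.25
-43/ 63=-0.68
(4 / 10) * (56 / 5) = 112 / 25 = 4.48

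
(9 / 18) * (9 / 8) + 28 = 457 / 16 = 28.56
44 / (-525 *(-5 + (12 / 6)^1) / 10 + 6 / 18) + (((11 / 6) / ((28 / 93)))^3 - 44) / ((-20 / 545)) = -3295179612395 / 665233408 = -4953.42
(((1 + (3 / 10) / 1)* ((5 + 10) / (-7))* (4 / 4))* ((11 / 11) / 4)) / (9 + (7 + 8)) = -13 / 448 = -0.03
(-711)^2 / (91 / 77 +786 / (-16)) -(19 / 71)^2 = -224254682827 / 21267979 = -10544.24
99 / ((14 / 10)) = 495 / 7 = 70.71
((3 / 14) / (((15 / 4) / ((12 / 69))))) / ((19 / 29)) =0.02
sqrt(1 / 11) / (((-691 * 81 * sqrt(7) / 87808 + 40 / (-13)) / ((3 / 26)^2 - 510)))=-5501130780096 * sqrt(77) / 1232906453071 + 345209691832320 * sqrt(11) / 16027783889923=32.28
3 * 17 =51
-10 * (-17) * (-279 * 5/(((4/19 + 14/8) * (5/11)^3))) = -959565816/745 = -1288007.81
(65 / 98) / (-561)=-65 / 54978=-0.00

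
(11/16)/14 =11/224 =0.05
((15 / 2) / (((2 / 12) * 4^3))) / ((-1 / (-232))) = 1305 / 8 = 163.12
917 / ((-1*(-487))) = 917 / 487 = 1.88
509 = 509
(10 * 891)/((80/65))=57915/8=7239.38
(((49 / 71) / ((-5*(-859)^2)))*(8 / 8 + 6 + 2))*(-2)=882 / 261947755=0.00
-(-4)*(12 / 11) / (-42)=-8 / 77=-0.10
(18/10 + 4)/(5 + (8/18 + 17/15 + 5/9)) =87/107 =0.81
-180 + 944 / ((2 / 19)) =8788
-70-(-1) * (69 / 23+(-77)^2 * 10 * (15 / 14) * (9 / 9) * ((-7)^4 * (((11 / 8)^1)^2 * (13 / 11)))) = 21810859787 / 64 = 340794684.17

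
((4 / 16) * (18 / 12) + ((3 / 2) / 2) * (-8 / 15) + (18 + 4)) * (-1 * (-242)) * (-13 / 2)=-1382667 / 40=-34566.68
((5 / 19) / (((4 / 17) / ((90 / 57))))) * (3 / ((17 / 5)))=1125 / 722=1.56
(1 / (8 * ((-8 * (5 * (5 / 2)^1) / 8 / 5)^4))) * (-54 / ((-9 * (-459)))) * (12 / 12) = -4 / 95625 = -0.00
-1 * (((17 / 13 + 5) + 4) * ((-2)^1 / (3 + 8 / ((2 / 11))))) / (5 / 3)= 804 / 3055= 0.26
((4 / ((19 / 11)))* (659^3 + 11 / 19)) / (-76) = -59813956532 / 6859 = -8720506.86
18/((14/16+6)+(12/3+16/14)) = 1008/673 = 1.50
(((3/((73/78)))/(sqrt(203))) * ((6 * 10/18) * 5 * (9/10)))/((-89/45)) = -157950 * sqrt(203)/1318891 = -1.71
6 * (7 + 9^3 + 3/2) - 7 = 4418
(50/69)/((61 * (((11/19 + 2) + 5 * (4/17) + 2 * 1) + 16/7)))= 113050/76523829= 0.00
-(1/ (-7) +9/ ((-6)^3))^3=29791/ 4741632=0.01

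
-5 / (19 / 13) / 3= -65 / 57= -1.14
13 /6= 2.17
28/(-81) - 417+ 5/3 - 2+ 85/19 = -635923/1539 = -413.21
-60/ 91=-0.66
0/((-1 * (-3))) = 0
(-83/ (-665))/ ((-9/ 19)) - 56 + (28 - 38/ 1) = -20873/ 315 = -66.26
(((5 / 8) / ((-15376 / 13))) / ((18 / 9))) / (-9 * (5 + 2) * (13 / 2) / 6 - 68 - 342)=65 / 117657152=0.00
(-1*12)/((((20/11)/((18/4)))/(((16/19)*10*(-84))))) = 399168/19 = 21008.84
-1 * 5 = -5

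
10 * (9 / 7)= 90 / 7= 12.86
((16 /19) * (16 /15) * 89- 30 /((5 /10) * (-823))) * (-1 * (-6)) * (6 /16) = 14076249 /78185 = 180.04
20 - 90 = -70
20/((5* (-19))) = -4/19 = -0.21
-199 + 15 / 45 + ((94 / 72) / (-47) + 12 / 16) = -3563 / 18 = -197.94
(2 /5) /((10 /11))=11 /25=0.44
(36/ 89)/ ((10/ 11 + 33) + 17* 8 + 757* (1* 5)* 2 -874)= 132/ 2240575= 0.00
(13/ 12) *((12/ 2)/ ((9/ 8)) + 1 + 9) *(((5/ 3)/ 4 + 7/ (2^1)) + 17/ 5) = 131261/ 1080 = 121.54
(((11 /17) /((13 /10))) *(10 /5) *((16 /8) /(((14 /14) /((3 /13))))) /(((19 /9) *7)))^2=141134400 /146007287881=0.00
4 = 4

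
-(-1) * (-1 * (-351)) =351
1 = 1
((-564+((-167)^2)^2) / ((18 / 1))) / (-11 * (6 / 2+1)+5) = -777795757 / 702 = -1107971.16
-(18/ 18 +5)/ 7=-6/ 7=-0.86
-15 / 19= -0.79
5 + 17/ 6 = 47/ 6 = 7.83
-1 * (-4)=4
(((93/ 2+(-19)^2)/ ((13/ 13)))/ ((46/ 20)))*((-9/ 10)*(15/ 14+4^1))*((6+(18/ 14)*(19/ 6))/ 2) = -73430685/ 18032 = -4072.24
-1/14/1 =-1/14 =-0.07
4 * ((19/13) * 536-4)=40528/13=3117.54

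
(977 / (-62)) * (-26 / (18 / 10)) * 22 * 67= 93606370 / 279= 335506.70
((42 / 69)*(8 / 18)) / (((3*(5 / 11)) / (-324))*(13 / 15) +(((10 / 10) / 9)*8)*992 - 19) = 22176 / 70723321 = 0.00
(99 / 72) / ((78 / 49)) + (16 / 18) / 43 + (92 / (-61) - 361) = -1775665153 / 4910256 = -361.62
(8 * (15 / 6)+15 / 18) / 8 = 125 / 48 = 2.60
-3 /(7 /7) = -3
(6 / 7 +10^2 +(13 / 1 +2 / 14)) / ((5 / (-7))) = -798 / 5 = -159.60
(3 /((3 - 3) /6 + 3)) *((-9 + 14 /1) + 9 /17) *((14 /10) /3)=658 /255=2.58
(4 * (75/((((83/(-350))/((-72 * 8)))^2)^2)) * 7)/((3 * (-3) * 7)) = -55060589445120000000000/47458321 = -1160188314397384.60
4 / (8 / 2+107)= 4 / 111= 0.04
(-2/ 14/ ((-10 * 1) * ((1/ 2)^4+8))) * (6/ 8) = 0.00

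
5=5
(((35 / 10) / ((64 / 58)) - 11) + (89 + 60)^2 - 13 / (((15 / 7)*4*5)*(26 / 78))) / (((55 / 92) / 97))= 79217497989 / 22000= 3600795.36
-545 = -545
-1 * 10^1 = -10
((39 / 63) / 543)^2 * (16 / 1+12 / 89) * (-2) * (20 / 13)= -746720 / 11572528401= -0.00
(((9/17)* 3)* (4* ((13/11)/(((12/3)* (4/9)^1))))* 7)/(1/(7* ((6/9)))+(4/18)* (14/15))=20896785/298078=70.11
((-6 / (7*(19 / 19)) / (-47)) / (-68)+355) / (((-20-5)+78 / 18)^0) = 3971027 / 11186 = 355.00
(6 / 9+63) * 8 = 1528 / 3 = 509.33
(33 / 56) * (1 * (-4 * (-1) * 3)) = 7.07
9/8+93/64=165/64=2.58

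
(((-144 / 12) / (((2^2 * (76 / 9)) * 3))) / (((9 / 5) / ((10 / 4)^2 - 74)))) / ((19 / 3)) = 4065 / 5776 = 0.70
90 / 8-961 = -3799 / 4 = -949.75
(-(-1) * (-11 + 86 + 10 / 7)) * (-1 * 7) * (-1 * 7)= 3745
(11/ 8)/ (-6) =-11/ 48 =-0.23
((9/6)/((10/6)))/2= 9/20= 0.45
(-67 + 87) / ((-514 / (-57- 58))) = 1150 / 257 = 4.47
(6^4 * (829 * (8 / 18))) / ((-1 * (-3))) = 159168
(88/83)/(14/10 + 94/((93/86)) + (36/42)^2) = 2005080/168425177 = 0.01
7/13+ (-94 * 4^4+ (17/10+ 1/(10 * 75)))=-117301081/4875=-24061.76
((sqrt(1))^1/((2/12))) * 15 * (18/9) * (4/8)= 90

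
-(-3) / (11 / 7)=1.91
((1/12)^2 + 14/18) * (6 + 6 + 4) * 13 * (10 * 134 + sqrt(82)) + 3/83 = 1469 * sqrt(82)/9 + 163382207/747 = 220195.85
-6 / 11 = -0.55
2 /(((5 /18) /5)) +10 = 46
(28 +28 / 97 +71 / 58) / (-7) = -166039 / 39382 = -4.22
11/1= 11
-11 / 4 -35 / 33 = -503 / 132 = -3.81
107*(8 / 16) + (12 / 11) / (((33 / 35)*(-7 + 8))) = 13227 / 242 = 54.66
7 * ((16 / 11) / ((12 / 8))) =224 / 33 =6.79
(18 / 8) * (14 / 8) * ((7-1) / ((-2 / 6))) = -567 / 8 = -70.88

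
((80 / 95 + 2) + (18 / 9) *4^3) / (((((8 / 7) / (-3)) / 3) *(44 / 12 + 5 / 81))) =-276.36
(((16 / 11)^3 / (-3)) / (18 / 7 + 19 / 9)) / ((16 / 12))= -64512 / 392645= -0.16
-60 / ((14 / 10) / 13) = -3900 / 7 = -557.14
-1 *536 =-536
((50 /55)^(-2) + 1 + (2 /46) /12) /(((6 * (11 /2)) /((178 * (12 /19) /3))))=2718772 /1081575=2.51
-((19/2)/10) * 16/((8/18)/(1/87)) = -57/145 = -0.39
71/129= 0.55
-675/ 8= -84.38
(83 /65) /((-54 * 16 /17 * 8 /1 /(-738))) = 57851 /24960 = 2.32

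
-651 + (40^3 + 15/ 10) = 126701/ 2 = 63350.50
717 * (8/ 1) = 5736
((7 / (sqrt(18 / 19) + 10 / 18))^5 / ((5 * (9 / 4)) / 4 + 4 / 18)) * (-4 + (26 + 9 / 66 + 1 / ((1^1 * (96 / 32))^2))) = -1122396403604350933107000 / 232213845404841179 + 16602941511363501924840 * sqrt(38) / 21110349582258289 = 14749.56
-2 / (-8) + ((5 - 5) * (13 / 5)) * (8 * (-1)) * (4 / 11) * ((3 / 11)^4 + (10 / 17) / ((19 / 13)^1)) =1 / 4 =0.25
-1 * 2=-2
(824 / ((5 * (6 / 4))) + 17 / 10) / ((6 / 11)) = 36817 / 180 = 204.54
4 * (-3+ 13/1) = 40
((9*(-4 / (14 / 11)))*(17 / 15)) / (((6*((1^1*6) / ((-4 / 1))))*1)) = 374 / 105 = 3.56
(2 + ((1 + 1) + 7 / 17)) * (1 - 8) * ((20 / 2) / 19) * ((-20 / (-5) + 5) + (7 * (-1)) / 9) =-129500 / 969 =-133.64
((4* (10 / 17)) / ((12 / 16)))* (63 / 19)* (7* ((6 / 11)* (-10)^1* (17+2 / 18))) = -2195200 / 323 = -6796.28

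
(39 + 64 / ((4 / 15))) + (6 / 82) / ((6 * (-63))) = 1441313 / 5166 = 279.00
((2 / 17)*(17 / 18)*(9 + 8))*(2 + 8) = 170 / 9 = 18.89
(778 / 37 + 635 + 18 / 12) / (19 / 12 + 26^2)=291942 / 300847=0.97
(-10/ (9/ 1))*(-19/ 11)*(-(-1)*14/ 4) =665/ 99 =6.72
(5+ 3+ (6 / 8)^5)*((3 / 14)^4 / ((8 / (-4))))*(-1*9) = 0.08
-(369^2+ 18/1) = -136179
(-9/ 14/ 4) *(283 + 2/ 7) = -17847/ 392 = -45.53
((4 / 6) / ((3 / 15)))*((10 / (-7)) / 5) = -20 / 21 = -0.95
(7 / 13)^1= 7 / 13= 0.54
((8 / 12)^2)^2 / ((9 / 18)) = 32 / 81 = 0.40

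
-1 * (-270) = 270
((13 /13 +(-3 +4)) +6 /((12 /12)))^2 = 64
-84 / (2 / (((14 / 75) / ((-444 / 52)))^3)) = 84399952 / 192323109375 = 0.00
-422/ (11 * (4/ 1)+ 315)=-422/ 359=-1.18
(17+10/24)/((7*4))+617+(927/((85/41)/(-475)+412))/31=10324638555613/16714794768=617.69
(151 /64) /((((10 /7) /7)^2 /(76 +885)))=348411511 /6400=54439.30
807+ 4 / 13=10495 / 13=807.31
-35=-35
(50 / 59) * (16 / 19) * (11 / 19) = 8800 / 21299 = 0.41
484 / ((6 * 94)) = 121 / 141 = 0.86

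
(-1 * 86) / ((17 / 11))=-946 / 17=-55.65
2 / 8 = 1 / 4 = 0.25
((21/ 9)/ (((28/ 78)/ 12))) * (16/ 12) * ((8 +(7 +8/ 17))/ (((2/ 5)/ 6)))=24134.12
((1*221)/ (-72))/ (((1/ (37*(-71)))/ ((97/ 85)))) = 3312647/ 360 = 9201.80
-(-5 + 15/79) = 380/79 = 4.81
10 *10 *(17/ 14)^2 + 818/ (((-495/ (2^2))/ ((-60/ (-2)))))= -82231/ 1617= -50.85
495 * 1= 495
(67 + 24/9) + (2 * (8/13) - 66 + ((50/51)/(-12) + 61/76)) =849295/151164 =5.62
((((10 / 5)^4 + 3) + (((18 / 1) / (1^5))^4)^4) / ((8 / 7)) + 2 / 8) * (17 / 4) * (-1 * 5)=-72256521002473579818195 / 32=-2258016281327299369318.59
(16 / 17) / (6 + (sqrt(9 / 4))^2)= 64 / 561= 0.11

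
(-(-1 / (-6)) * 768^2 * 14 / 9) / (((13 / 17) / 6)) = -15597568 / 13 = -1199812.92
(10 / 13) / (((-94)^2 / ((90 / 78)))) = 0.00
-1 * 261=-261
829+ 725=1554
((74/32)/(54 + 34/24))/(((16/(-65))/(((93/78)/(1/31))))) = -6.27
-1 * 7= -7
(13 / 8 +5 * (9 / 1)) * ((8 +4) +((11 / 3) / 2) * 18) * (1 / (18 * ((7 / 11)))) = 20515 / 112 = 183.17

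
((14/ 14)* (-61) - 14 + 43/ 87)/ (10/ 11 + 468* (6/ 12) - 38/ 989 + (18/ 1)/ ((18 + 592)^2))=-13119813991900/ 41358690211557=-0.32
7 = 7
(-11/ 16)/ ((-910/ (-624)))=-33/ 70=-0.47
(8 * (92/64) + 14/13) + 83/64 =11543/832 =13.87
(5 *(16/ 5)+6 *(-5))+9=-5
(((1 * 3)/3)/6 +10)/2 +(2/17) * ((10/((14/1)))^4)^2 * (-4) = 5940598637/1176019404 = 5.05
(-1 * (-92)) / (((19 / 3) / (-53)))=-14628 / 19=-769.89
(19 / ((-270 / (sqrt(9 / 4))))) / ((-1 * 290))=0.00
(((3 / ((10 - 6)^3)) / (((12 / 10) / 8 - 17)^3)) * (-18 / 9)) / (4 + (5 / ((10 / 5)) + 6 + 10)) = 100 / 114818259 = 0.00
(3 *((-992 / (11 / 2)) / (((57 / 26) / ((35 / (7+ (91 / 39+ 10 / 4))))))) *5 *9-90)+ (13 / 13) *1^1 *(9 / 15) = -2443977033 / 74195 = -32939.92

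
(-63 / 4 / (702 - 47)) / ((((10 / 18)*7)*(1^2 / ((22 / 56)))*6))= -297 / 733600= -0.00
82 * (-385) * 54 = -1704780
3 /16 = 0.19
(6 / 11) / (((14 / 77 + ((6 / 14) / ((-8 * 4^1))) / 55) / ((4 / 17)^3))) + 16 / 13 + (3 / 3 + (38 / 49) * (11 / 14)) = 141099911704 / 49006108879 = 2.88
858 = 858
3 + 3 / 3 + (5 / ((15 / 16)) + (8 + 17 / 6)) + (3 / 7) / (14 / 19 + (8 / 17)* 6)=244966 / 12075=20.29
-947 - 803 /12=-12167 /12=-1013.92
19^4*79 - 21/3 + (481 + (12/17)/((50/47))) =4375729307/425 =10295833.66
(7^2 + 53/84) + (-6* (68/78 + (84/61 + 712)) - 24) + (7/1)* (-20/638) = -90523444105/21249228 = -4260.08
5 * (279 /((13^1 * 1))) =1395 /13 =107.31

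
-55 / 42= -1.31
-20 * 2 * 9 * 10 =-3600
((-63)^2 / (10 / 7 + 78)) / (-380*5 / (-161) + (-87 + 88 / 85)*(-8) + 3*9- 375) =14081865 / 99061408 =0.14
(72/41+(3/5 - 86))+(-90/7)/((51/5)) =-84.90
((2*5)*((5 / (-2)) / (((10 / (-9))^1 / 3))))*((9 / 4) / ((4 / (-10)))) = -6075 / 16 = -379.69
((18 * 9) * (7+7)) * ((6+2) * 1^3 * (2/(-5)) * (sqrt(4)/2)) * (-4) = 145152/5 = 29030.40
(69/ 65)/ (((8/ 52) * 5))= 69/ 50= 1.38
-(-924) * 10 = 9240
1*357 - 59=298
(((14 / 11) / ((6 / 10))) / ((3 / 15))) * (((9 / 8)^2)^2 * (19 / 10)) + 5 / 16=1468435 / 45056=32.59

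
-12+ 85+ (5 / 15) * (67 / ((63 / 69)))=6140 / 63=97.46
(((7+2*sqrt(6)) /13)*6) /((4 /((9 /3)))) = 9*sqrt(6) /13+63 /26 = 4.12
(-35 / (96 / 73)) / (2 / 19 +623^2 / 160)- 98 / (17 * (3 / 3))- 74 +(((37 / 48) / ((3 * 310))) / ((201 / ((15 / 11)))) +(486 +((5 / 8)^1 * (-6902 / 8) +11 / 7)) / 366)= -18766952096454190687 / 234831172234671936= -79.92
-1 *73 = -73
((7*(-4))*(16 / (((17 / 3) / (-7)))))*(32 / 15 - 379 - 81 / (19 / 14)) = -390171712 / 1615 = -241592.39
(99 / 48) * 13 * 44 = 4719 / 4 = 1179.75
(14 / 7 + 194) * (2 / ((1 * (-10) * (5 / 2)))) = -392 / 25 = -15.68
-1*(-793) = 793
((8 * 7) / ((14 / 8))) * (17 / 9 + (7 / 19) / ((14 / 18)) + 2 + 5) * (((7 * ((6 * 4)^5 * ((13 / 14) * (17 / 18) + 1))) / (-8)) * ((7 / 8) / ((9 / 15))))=-108562657280 / 19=-5713824067.37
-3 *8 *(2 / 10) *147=-3528 / 5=-705.60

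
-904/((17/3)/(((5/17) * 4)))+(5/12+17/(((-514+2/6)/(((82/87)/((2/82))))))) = -29220810787/154981452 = -188.54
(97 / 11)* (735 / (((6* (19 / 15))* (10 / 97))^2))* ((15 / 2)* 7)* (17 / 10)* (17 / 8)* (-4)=-4071174141195 / 508288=-8009581.46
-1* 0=0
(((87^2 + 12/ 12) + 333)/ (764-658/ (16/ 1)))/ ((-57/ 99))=-2086392/ 109877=-18.99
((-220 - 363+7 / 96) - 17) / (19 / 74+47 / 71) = -151296811 / 231696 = -653.00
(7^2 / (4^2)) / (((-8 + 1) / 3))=-21 / 16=-1.31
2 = 2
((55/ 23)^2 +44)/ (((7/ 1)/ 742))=2787906/ 529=5270.14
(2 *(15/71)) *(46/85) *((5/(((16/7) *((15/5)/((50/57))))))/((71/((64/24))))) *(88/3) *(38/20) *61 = 43212400/2313819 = 18.68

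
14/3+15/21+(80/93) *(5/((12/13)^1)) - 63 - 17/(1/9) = -205.96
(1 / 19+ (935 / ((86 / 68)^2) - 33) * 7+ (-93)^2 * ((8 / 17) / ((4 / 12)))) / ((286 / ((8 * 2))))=76785991296 / 85403461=899.10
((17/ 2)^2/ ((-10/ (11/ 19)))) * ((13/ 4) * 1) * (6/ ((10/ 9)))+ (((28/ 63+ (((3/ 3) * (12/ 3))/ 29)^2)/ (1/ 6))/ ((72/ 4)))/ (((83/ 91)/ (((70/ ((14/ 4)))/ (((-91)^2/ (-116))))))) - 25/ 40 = -6659460308671/ 89892784800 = -74.08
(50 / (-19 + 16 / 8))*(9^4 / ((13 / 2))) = -656100 / 221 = -2968.78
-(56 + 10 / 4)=-117 / 2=-58.50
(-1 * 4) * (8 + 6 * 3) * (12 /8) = -156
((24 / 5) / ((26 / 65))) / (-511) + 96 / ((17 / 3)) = 146964 / 8687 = 16.92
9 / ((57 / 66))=198 / 19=10.42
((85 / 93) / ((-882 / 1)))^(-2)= 6728264676 / 7225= 931247.71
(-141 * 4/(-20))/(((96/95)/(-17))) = -15181/32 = -474.41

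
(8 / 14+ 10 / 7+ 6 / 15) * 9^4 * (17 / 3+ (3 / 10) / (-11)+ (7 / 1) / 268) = 89211.44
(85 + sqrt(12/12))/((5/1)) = 86/5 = 17.20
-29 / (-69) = 0.42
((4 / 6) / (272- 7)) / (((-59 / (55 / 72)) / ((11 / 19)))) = -121 / 6416604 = -0.00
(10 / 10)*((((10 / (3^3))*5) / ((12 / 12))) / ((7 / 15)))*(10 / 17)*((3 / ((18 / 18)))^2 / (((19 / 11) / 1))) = 27500 / 2261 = 12.16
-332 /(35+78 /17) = -5644 /673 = -8.39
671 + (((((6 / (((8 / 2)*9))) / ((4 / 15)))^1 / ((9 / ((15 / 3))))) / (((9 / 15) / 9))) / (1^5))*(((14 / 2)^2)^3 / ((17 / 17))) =14722229 / 24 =613426.21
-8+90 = 82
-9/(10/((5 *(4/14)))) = -9/7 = -1.29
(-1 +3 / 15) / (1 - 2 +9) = -1 / 10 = -0.10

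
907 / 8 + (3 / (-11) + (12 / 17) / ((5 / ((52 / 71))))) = 60121267 / 531080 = 113.21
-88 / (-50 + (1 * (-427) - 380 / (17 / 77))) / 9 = 1496 / 336321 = 0.00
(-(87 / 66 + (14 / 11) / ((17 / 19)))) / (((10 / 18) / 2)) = -1845 / 187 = -9.87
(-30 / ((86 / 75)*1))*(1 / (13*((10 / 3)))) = -675 / 1118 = -0.60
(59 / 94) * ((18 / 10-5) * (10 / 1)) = -944 / 47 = -20.09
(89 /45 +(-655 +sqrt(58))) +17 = -28621 /45 +sqrt(58) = -628.41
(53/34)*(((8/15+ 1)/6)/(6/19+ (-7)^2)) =23161/2867220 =0.01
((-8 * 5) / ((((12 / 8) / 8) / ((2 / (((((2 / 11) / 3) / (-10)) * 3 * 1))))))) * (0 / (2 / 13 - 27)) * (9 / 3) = 0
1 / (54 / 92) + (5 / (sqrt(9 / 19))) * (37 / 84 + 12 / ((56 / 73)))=118.55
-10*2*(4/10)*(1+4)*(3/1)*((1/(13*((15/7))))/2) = -28/13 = -2.15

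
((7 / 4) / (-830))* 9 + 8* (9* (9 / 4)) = 537777 / 3320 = 161.98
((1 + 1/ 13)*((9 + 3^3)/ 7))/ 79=72/ 1027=0.07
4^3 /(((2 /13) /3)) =1248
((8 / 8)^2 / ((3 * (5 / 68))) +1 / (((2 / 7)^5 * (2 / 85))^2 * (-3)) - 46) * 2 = -3401473639279 / 10240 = -332175160.09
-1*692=-692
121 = 121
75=75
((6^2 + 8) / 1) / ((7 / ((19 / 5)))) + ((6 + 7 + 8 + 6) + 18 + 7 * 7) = 4126 / 35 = 117.89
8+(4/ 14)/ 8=225/ 28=8.04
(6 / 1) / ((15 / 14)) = 28 / 5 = 5.60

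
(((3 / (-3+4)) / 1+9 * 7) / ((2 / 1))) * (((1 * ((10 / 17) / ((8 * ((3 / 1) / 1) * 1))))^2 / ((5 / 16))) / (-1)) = -55 / 867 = -0.06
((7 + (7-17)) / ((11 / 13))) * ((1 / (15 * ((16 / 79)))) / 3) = -1027 / 2640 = -0.39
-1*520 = -520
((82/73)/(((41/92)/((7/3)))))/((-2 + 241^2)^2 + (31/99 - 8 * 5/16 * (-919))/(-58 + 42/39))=62905920/36079293539162677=0.00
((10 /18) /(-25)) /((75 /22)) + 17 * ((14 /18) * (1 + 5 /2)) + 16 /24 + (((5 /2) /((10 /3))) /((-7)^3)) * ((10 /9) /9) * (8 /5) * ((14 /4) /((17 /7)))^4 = 17640661009 /375844500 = 46.94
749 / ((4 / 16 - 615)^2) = 11984 / 6046681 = 0.00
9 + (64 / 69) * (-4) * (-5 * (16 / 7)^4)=85377101 / 165669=515.35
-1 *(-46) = 46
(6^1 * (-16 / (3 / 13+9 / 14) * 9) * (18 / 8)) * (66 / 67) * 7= -54486432 / 3551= -15343.97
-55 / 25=-11 / 5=-2.20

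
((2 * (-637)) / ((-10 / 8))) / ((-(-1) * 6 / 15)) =2548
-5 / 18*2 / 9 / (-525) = 1 / 8505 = 0.00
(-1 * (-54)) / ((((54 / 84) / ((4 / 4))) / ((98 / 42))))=196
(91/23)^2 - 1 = 7752/529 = 14.65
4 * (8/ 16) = 2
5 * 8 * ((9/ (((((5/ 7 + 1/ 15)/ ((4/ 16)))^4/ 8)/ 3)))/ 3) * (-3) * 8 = -16409334375/ 22606088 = -725.88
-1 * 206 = -206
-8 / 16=-1 / 2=-0.50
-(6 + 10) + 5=-11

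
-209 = -209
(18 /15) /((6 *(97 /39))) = 0.08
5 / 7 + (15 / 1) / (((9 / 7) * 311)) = 4910 / 6531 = 0.75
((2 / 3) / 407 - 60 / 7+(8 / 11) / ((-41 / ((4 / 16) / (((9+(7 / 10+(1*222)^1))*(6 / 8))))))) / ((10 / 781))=-669.30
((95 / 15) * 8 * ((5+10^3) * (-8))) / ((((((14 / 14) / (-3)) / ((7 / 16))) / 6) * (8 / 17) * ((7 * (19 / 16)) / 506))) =414960480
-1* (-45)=45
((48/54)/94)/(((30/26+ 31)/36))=104/9823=0.01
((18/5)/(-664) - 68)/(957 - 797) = -112889/265600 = -0.43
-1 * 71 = -71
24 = 24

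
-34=-34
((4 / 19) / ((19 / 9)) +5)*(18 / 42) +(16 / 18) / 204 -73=-11733154 / 165699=-70.81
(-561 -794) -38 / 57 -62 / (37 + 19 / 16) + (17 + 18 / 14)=-17180767 / 12831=-1339.00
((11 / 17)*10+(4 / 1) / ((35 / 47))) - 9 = 1691 / 595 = 2.84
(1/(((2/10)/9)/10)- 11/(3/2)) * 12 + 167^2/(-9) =19919/9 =2213.22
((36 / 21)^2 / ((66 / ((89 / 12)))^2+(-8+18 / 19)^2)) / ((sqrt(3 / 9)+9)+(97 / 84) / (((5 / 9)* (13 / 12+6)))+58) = 5255204623044840 / 15513746639818184401 - 3718755040500* sqrt(3) / 2216249519974026343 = 0.00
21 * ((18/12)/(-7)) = -9/2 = -4.50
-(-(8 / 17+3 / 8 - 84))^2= -127893481 / 18496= -6914.66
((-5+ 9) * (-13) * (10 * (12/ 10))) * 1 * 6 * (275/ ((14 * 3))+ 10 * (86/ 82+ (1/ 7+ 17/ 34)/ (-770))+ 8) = -2070706560/ 22099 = -93701.37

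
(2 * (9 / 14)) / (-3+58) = 9 / 385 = 0.02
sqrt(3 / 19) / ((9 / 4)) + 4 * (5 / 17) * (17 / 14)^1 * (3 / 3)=4 * sqrt(57) / 171 + 10 / 7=1.61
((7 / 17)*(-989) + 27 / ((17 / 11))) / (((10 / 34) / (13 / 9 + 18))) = -25767.78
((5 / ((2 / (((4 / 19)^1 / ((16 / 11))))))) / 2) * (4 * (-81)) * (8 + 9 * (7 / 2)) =-2315.43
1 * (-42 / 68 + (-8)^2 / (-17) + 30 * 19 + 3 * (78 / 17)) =579.38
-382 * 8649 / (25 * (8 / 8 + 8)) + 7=-366927 / 25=-14677.08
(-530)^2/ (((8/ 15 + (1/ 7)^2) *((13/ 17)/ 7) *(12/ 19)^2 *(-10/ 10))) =-739114964875/ 63492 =-11641072.34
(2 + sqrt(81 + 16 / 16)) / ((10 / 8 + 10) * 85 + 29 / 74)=296 / 141583 + 148 * sqrt(82) / 141583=0.01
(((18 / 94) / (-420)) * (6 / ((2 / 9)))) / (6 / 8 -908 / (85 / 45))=459 / 17895955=0.00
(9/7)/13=9/91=0.10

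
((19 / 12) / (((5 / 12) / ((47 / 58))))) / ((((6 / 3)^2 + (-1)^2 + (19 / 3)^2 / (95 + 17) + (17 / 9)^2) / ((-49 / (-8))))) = 24810219 / 11741665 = 2.11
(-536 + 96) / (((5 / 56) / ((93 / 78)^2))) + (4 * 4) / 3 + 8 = -3545096 / 507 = -6992.30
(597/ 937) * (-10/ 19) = -5970/ 17803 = -0.34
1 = 1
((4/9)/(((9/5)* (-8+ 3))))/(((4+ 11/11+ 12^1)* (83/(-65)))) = 260/114291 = 0.00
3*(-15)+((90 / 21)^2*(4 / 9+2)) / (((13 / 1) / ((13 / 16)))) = -4135 / 98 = -42.19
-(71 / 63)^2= -5041 / 3969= -1.27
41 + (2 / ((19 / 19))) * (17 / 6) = 140 / 3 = 46.67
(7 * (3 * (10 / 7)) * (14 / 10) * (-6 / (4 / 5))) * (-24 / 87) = 2520 / 29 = 86.90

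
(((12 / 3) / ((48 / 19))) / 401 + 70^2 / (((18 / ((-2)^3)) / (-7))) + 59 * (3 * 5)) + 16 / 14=1630028507 / 101052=16130.59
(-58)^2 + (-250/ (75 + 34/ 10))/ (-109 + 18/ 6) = 3364.03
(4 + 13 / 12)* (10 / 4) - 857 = -20263 / 24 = -844.29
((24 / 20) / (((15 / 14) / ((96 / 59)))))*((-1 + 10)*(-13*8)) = -2515968 / 1475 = -1705.74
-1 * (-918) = 918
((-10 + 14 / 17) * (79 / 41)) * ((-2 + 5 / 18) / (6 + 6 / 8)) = 254696 / 56457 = 4.51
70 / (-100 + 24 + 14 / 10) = -350 / 373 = -0.94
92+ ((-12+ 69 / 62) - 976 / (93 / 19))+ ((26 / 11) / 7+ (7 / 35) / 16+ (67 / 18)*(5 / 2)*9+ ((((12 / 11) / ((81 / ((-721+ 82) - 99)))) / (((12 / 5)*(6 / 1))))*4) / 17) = -3010553387 / 87650640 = -34.35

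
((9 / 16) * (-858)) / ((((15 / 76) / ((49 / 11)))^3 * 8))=-10490408383 / 15125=-693580.72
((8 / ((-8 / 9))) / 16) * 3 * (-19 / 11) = 513 / 176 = 2.91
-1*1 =-1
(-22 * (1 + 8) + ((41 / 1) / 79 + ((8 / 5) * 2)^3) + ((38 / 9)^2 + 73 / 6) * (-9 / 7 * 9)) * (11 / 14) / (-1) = 778296189 / 1935500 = 402.12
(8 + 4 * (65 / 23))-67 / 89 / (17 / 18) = 644034 / 34799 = 18.51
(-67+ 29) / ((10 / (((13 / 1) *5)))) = -247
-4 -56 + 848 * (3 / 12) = 152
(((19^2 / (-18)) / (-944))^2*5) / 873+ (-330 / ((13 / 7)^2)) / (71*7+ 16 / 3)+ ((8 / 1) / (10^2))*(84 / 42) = -0.03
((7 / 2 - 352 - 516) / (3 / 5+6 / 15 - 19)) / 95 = 91 / 180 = 0.51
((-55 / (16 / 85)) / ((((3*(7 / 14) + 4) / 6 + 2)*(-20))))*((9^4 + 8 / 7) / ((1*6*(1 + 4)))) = 1717969 / 1568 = 1095.64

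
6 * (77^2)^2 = 210918246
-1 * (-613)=613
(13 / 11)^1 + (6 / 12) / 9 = 245 / 198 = 1.24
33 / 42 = 0.79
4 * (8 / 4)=8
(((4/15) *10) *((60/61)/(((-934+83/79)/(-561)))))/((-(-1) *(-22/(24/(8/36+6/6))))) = -69621120/49454713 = -1.41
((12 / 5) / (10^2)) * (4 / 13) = 12 / 1625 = 0.01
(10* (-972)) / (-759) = 3240 / 253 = 12.81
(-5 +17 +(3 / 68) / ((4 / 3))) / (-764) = -3273 / 207808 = -0.02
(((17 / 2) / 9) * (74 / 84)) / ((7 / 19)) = 11951 / 5292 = 2.26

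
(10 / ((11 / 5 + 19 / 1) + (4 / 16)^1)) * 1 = 200 / 429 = 0.47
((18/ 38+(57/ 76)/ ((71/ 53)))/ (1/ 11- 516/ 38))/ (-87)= 20449/ 23217284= 0.00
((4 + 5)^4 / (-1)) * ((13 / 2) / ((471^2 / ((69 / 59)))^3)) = -38435553 / 6151541313342328342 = -0.00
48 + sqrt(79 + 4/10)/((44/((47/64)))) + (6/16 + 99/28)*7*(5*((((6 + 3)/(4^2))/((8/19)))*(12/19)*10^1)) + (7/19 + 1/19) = 47*sqrt(1985)/14080 + 2926435/2432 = 1203.45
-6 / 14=-3 / 7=-0.43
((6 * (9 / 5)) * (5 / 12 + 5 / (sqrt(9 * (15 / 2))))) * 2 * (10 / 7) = 31.64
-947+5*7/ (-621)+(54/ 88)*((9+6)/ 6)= -51670901/ 54648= -945.52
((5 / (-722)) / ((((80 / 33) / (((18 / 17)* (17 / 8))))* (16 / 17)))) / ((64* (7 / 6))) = -15147 / 165609472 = -0.00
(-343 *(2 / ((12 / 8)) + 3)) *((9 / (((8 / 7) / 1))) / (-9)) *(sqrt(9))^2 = 93639 / 8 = 11704.88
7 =7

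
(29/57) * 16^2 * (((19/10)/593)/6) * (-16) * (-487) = 14461952/26685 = 541.95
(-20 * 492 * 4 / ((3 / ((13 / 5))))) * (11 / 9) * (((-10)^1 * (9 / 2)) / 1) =1876160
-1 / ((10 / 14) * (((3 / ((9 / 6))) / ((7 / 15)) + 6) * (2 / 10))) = -49 / 72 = -0.68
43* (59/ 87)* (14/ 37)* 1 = 35518/ 3219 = 11.03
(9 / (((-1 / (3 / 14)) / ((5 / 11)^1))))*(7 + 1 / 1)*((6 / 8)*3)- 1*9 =-1908 / 77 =-24.78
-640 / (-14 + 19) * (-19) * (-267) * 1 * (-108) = 70129152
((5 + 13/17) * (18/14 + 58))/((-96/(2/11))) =-2905/4488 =-0.65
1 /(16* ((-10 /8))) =-1 /20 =-0.05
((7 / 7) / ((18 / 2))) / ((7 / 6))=0.10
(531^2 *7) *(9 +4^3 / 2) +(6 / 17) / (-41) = 56403196473 / 697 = 80922806.99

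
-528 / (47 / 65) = -34320 / 47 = -730.21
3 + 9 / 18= 7 / 2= 3.50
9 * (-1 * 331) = -2979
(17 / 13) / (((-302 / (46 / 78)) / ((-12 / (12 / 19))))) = 7429 / 153114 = 0.05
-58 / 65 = -0.89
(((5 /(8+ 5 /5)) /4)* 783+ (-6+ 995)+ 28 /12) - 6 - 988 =1273 /12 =106.08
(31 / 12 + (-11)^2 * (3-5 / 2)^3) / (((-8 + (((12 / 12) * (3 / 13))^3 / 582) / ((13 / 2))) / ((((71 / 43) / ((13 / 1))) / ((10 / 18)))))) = -3858338445 / 7624184488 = -0.51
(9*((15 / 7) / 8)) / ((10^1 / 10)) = 135 / 56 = 2.41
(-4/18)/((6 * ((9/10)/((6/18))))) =-10/729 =-0.01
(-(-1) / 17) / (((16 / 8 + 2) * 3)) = 1 / 204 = 0.00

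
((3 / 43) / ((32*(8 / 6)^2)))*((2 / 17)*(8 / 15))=9 / 116960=0.00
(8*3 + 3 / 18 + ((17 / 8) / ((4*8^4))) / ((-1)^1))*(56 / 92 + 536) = 19546990133 / 1507328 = 12967.97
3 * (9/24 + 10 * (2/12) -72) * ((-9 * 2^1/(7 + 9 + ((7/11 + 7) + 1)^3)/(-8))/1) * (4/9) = -2234749/7029368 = -0.32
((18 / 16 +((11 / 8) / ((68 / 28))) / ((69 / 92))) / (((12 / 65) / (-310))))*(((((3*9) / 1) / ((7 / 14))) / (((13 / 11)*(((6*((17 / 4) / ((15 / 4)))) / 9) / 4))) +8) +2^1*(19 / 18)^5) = -797125.97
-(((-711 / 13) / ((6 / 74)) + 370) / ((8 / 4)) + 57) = 2477 / 26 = 95.27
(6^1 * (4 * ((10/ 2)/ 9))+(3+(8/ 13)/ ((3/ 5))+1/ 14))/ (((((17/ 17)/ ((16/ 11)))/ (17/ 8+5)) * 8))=180823/ 8008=22.58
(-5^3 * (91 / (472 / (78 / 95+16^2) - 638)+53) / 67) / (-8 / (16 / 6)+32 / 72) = 461473444125 / 11958995222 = 38.59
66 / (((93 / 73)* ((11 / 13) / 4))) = 7592 / 31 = 244.90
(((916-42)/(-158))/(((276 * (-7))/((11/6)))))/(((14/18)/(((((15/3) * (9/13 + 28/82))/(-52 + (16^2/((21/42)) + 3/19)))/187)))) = 994555/2453294962664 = 0.00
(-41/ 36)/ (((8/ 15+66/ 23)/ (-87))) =136735/ 4696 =29.12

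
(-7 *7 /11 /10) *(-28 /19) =686 /1045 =0.66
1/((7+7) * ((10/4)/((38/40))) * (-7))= -19/4900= -0.00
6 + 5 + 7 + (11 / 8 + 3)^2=2377 / 64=37.14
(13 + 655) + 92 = 760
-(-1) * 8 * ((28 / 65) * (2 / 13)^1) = 448 / 845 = 0.53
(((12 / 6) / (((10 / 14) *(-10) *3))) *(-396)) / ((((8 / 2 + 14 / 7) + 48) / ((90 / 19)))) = 308 / 95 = 3.24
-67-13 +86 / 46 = -1797 / 23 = -78.13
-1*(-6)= 6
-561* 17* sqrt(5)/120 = -3179* sqrt(5)/40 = -177.71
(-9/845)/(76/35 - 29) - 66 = -3491181/52897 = -66.00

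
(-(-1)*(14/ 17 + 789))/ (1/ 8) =107416/ 17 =6318.59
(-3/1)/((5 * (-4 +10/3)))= 9/10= 0.90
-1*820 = -820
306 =306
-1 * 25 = -25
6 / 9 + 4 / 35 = 82 / 105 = 0.78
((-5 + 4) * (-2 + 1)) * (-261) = -261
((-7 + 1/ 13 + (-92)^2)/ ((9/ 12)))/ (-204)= -109942/ 1989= -55.28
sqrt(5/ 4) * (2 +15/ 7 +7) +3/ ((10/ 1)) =12.76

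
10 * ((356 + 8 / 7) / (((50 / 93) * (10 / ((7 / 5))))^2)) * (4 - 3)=60543 / 250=242.17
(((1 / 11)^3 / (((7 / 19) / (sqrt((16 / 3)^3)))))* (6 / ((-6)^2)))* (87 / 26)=8816* sqrt(3) / 1090089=0.01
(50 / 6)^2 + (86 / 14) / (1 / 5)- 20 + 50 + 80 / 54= 24880 / 189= 131.64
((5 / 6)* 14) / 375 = 7 / 225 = 0.03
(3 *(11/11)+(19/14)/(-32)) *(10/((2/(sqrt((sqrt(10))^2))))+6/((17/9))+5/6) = 541925/45696+6625 *sqrt(10)/448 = 58.62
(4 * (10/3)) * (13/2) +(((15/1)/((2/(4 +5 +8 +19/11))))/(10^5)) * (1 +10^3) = 5284357/60000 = 88.07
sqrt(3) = 1.73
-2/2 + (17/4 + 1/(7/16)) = 155/28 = 5.54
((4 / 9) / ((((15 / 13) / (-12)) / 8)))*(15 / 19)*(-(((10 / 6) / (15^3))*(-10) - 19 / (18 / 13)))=-9251008 / 23085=-400.74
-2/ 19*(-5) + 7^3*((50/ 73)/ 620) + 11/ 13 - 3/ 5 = 6435829/ 5589610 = 1.15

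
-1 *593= -593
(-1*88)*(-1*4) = 352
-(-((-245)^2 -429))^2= -3551683216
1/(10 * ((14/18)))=9/70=0.13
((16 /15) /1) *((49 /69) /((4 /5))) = 196 /207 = 0.95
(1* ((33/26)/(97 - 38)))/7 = 0.00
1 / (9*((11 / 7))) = 7 / 99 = 0.07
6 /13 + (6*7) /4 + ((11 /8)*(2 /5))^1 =2993 /260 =11.51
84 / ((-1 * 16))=-21 / 4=-5.25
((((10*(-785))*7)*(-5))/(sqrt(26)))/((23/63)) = 8654625*sqrt(26)/299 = 147592.31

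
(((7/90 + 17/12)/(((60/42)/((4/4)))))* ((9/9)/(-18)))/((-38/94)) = 0.14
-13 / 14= -0.93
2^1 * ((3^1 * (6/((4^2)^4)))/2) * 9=81/32768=0.00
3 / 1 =3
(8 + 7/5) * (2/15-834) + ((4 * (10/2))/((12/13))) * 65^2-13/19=39758752/475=83702.64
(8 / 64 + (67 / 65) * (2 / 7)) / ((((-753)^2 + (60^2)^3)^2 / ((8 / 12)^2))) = 509 / 5942760219028288672601130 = 0.00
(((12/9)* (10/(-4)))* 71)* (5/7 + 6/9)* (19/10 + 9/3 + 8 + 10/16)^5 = -95420716250165359/645120000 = -147911576.53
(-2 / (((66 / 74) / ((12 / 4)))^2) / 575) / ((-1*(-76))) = -1369 / 2643850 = -0.00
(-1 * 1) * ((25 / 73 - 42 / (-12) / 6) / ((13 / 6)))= -811 / 1898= -0.43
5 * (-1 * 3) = -15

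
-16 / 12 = -4 / 3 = -1.33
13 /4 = 3.25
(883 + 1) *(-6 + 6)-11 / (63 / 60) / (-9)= 220 / 189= 1.16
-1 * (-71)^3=357911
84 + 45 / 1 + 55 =184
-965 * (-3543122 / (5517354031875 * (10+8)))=341911273 / 9931237257375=0.00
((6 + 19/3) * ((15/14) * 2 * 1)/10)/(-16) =-37/224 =-0.17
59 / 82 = 0.72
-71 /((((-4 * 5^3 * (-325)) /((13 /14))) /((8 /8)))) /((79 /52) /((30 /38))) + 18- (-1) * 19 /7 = 38864783 /1876250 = 20.71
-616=-616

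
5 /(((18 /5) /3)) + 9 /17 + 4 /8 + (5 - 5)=5.20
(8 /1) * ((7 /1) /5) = 56 /5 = 11.20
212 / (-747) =-212 / 747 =-0.28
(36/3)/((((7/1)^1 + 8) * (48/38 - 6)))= -38/225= -0.17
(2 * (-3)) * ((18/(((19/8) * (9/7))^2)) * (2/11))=-25088/11913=-2.11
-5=-5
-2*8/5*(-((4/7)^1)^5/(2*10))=4096/420175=0.01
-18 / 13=-1.38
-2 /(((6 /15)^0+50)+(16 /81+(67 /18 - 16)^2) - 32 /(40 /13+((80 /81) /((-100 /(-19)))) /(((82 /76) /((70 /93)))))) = -1043258616 /100134975499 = -0.01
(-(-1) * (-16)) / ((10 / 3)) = -24 / 5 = -4.80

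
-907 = -907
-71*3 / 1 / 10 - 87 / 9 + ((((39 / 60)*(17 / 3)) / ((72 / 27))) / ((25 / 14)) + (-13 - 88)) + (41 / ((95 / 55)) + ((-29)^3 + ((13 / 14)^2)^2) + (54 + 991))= -401174276206 / 17107125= -23450.71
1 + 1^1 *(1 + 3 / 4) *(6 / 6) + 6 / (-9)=25 / 12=2.08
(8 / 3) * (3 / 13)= 8 / 13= 0.62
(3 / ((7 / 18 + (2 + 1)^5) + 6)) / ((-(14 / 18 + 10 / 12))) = -972 / 130181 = -0.01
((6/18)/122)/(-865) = -1/316590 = -0.00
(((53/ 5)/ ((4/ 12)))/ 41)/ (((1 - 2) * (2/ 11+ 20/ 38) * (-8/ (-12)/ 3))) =-299079/ 60680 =-4.93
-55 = -55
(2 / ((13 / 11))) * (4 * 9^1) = 792 / 13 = 60.92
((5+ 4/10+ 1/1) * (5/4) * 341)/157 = 2728/157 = 17.38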